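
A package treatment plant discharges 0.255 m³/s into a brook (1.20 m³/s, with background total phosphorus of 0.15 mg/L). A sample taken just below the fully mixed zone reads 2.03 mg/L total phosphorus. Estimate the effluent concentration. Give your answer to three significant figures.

Mass balance: 1.200·0.1500 + 0.2550·Cₑ = 1.455·2.030
→ Cₑ = (1.455·2.030 − 1.200·0.1500) / 0.2550 = 10.88 mg/L.

10.9 mg/L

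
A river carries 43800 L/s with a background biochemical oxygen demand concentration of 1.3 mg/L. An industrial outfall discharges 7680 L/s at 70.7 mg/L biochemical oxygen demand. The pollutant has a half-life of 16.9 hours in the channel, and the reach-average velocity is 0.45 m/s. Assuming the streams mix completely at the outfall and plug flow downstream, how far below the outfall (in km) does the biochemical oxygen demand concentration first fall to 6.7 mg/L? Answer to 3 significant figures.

Flow-weighted average: C = (43800·1.300 + 7680·70.70) / 51480 = 599900/51480 = 11.65 mg/L.
Half-life 16.9 h → k = ln 2 / 16.9 = 0.04101 h⁻¹ = 0.9844 d⁻¹.
Set 11.65·exp(−k·t) = 6.7 → t = ln(11.65/6.7)/k = 48580 s = 13.49 h.
Distance = v·t = 0.45·48580 = 21860 m = 21.86 km.

21.9 km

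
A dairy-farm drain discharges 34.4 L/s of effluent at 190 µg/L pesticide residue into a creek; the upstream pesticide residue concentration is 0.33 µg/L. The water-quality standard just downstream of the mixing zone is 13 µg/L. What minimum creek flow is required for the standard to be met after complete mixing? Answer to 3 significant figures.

Set C_mix = 13: (Q·0.3300 + 34.40·190.0) / (Q + 34.40) = 13
→ Q = 34.40·(190.0 − 13)/(13 − 0.3300) = 480.6 L/s.

481 L/s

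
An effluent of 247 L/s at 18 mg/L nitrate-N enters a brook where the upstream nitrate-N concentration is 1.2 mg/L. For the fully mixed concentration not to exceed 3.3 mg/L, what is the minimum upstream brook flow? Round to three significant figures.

1730 L/s

Set C_mix = 3.3: (Q·1.200 + 247.0·18.00) / (Q + 247.0) = 3.3
→ Q = 247.0·(18.00 − 3.3)/(3.3 − 1.200) = 1729 L/s.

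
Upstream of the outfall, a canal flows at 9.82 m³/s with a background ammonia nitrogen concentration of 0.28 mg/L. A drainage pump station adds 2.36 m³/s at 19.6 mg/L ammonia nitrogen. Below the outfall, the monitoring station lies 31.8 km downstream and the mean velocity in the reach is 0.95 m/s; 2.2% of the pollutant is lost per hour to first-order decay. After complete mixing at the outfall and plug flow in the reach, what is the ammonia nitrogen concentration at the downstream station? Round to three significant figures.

3.27 mg/L

Flow-weighted average: C = (9.820·0.2800 + 2.360·19.60) / 12.18 = 49.01/12.18 = 4.023 mg/L.
Travel time t = 31.8·1000 / 0.95 = 33470 s = 9.298 h.
2.2%/h lost → k = −ln(1 − 0.022) = 0.02225 h⁻¹.
After decay, C = 4.023 × e^(−kt) = 4.023 × 0.8131 = 3.272 mg/L.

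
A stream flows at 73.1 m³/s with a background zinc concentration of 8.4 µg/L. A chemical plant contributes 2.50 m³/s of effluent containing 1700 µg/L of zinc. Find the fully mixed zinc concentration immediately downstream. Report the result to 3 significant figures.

Conservation of mass: C = (73.10·8.400 + 2.500·1700) / 75.60 = 4864/75.60 = 64.34 µg/L.

64.3 µg/L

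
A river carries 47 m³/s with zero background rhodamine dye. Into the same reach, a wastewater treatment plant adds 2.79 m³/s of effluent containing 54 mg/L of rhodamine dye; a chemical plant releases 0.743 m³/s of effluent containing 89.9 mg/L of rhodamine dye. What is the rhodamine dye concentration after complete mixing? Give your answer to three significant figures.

4.30 mg/L

Mass balance: C = (47.00·0 + 2.790·54.00 + 0.7430·89.90) / 50.53 = 217.5/50.53 = 4.303 mg/L.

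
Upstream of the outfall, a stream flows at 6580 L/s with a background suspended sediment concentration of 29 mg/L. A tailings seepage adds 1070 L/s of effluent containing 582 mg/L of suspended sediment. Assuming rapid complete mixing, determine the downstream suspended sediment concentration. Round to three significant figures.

106 mg/L

Mass balance: C = (6580·29.00 + 1070·582.0) / 7650 = 813600/7650 = 106.3 mg/L.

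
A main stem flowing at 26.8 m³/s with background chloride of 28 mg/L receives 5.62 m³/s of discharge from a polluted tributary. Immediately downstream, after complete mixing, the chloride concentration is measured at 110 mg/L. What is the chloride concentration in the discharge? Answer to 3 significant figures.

501 mg/L

Mass balance: 26.80·28.00 + 5.620·Cₑ = 32.42·110.0
→ Cₑ = (32.42·110.0 − 26.80·28.00) / 5.620 = 501.0 mg/L.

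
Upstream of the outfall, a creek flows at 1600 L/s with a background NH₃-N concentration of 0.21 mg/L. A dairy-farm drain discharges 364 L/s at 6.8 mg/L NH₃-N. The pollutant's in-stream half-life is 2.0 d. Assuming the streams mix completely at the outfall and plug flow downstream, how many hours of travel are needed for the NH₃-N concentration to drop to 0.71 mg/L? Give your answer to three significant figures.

After mixing, C = (1600·0.2100 + 364.0·6.800) / 1964 = 2811/1964 = 1.431 mg/L.
Half-life 2.0 d → k = ln 2 / 2.0 = 0.3466 d⁻¹.
1.431·exp(−k·t) = 0.71 → t = ln(1.431/0.71)/k = 174800 s = 48.55 h.

48.6 h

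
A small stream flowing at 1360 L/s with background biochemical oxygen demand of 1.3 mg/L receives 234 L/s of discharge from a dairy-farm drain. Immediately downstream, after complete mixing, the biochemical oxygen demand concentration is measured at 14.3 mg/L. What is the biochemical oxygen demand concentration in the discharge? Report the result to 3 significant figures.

89.9 mg/L

Mass balance: 1360·1.300 + 234.0·Cₑ = 1594·14.30
→ Cₑ = (1594·14.30 − 1360·1.300) / 234.0 = 89.86 mg/L.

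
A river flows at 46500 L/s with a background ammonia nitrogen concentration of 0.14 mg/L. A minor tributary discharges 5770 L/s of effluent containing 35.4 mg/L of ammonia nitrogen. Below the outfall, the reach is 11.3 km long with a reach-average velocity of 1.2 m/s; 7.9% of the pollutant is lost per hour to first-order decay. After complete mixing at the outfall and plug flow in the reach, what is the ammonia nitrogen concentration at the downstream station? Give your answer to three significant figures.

3.25 mg/L

After mixing, C = (46500·0.1400 + 5770·35.40) / 52270 = 210800/52270 = 4.032 mg/L.
Travel time t = 11.3·1000 / 1.2 = 9417 s = 2.616 h.
7.9%/h lost → k = −ln(1 − 0.079) = 0.08230 h⁻¹.
Decay over the reach: 4.032·exp(−kt) = 4.032·0.8063 = 3.251 mg/L.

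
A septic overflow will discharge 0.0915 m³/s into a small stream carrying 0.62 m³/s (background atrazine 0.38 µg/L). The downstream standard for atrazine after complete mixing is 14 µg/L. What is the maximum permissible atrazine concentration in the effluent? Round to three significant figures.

At the limit, (Qr·Cr + Qe·Cₑ)/(Qr + Qe) = 14:
Cₑ = (0.7115·14 − 0.6200·0.3800) / 0.09150 = 106.3 µg/L.

106 µg/L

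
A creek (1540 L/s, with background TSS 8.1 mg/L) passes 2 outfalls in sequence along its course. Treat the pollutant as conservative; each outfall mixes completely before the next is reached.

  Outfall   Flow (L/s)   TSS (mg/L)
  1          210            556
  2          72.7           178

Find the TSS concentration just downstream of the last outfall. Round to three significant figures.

78.0 mg/L

Outfall 1: combined Q = 1750 L/s; C = (1540·8.100 + 210.0·556.0)/1750 = 73.85 mg/L.
Outfall 2: combined Q = 1823 L/s; C = (1750·73.85 + 72.70·178.0)/1823 = 78.00 mg/L.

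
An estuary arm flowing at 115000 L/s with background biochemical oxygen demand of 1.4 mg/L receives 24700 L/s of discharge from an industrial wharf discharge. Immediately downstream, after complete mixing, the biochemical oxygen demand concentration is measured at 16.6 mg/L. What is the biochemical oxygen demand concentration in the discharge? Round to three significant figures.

87.4 mg/L

Mass balance: 115000·1.400 + 24700·Cₑ = 139700·16.60
→ Cₑ = (139700·16.60 − 115000·1.400) / 24700 = 87.37 mg/L.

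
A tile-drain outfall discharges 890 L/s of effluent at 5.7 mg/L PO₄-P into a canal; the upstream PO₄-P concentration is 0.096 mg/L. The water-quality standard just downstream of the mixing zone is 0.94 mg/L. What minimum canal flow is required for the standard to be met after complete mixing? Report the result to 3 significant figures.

5020 L/s

Set C_mix = 0.94: (Q·0.09600 + 890.0·5.700) / (Q + 890.0) = 0.94
→ Q = 890.0·(5.700 − 0.94)/(0.94 − 0.09600) = 5019 L/s.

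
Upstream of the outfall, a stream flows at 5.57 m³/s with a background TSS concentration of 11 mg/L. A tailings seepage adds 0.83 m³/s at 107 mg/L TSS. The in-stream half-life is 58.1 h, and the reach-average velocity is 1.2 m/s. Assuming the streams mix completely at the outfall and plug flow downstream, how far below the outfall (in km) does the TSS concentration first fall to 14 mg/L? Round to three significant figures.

Flow-weighted average: C = (5.570·11.00 + 0.8300·107.0) / 6.400 = 150.1/6.400 = 23.45 mg/L.
Half-life 58.1 h → k = ln 2 / 58.1 = 0.01193 h⁻¹ = 0.2863 d⁻¹.
Set 23.45·exp(−k·t) = 14 → t = ln(23.45/14)/k = 155600 s = 43.24 h.
Distance = v·t = 1.2·155600 = 186800 m = 186.8 km.

187 km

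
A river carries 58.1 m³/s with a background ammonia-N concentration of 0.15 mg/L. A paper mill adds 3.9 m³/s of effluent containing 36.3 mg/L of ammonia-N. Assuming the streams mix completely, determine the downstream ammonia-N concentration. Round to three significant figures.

Mass balance: C = (58.10·0.1500 + 3.900·36.30) / 62.00 = 150.3/62.00 = 2.424 mg/L.

2.42 mg/L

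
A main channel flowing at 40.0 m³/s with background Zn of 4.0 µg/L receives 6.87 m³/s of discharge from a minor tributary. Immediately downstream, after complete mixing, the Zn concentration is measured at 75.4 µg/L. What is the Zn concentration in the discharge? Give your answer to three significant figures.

491 µg/L

Mass balance: 40.00·4.000 + 6.870·Cₑ = 46.87·75.40
→ Cₑ = (46.87·75.40 − 40.00·4.000) / 6.870 = 491.1 µg/L.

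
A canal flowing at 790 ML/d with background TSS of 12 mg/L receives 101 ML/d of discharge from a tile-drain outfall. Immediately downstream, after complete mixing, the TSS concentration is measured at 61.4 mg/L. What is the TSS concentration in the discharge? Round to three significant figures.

Mass balance: 790.0·12.00 + 101.0·Cₑ = 891.0·61.40
→ Cₑ = (891.0·61.40 − 790.0·12.00) / 101.0 = 447.8 mg/L.

448 mg/L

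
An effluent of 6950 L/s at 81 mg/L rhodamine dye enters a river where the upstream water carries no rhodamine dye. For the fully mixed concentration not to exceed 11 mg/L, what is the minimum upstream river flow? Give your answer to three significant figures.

44200 L/s

Set C_mix = 11: (Q·0 + 6950·81.00) / (Q + 6950) = 11
→ Q = 6950·(81.00 − 11)/(11 − 0) = 44230 L/s.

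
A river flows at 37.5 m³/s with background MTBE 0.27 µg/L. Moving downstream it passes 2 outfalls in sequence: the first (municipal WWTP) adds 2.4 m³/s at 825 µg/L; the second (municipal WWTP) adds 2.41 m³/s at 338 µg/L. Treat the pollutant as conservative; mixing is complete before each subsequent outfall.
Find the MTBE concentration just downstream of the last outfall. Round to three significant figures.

Outfall 1: combined Q = 39.90 m³/s; C = (37.50·0.2700 + 2.400·825.0)/39.90 = 49.88 µg/L.
Outfall 2: combined Q = 42.31 m³/s; C = (39.90·49.88 + 2.410·338.0)/42.31 = 66.29 µg/L.

66.3 µg/L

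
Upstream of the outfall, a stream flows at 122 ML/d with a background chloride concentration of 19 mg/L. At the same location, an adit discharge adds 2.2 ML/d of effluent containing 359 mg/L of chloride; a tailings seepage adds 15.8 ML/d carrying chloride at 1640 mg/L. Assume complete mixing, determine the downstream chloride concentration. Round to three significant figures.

207 mg/L

Mixed concentration C = ΣQC/ΣQ = (122.0·19.00 + 2.200·359.0 + 15.80·1640) / 140.0 = 29020/140.0 = 207.3 mg/L.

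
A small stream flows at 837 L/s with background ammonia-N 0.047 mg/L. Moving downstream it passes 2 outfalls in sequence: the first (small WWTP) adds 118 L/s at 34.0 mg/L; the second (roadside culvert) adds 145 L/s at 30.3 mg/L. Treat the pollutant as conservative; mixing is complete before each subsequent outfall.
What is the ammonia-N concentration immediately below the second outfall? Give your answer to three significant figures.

After outfall 1: Q = 837.0 + 118.0 = 955.0 L/s; C = (837.0·0.04700 + 118.0·34.00)/955.0 = 4.242 mg/L.
After outfall 2: Q = 955.0 + 145.0 = 1100 L/s; C = (955.0·4.242 + 145.0·30.30)/1100 = 7.677 mg/L.

7.68 mg/L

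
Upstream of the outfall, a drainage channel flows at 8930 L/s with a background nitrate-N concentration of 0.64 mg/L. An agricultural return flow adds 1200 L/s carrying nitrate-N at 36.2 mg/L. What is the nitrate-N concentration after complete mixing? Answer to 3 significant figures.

Conservation of mass: C = (8930·0.6400 + 1200·36.20) / 10130 = 49160/10130 = 4.852 mg/L.

4.85 mg/L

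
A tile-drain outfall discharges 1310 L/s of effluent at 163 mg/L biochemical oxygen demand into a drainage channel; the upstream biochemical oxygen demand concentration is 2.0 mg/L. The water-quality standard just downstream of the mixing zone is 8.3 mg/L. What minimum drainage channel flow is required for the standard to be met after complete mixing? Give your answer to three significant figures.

32200 L/s

Set C_mix = 8.3: (Q·2.000 + 1310·163.0) / (Q + 1310) = 8.3
→ Q = 1310·(163.0 − 8.3)/(8.3 − 2.000) = 32170 L/s.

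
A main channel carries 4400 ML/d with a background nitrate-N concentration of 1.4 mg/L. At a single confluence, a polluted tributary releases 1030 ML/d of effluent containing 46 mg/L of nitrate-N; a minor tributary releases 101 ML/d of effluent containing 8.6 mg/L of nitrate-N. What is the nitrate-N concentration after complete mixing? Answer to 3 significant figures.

Mass balance: C = (4400·1.400 + 1030·46.00 + 101.0·8.600) / 5531 = 54410/5531 = 9.837 mg/L.

9.84 mg/L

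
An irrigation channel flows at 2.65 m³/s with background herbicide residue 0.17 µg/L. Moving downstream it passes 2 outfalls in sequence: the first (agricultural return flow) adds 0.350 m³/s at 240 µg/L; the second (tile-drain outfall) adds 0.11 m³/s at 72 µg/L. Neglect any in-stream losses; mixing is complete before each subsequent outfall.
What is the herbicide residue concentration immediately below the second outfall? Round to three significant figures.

29.7 µg/L

Outfall 1: combined Q = 3.000 m³/s; C = (2.650·0.1700 + 0.3500·240.0)/3.000 = 28.15 µg/L.
Outfall 2: combined Q = 3.110 m³/s; C = (3.000·28.15 + 0.1100·72.00)/3.110 = 29.70 µg/L.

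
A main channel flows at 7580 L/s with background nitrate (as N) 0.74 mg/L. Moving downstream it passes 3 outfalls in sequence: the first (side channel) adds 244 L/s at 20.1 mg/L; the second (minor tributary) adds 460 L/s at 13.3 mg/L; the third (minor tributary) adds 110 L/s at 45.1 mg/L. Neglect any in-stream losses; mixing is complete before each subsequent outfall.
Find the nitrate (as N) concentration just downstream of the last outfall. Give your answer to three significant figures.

2.57 mg/L

After outfall 1: Q = 7580 + 244.0 = 7824 L/s; C = (7580·0.7400 + 244.0·20.10)/7824 = 1.344 mg/L.
After outfall 2: Q = 7824 + 460.0 = 8284 L/s; C = (7824·1.344 + 460.0·13.30)/8284 = 2.008 mg/L.
After outfall 3: Q = 8284 + 110.0 = 8394 L/s; C = (8284·2.008 + 110.0·45.10)/8394 = 2.572 mg/L.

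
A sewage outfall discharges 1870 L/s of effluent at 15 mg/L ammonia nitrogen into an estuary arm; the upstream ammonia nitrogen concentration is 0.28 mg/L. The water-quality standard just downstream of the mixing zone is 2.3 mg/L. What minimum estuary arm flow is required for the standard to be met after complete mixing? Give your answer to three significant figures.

Set C_mix = 2.3: (Q·0.2800 + 1870·15.00) / (Q + 1870) = 2.3
→ Q = 1870·(15.00 − 2.3)/(2.3 − 0.2800) = 11760 L/s.

11800 L/s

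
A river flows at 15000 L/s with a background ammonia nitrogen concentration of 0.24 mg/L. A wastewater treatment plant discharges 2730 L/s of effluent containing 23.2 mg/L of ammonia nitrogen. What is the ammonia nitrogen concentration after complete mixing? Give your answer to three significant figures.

Mass balance: C = (15000·0.2400 + 2730·23.20) / 17730 = 66940/17730 = 3.775 mg/L.

3.78 mg/L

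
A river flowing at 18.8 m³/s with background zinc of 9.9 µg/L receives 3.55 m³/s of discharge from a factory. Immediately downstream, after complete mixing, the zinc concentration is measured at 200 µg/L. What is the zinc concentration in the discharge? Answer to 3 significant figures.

Mass balance: 18.80·9.900 + 3.550·Cₑ = 22.35·200.0
→ Cₑ = (22.35·200.0 − 18.80·9.900) / 3.550 = 1207 µg/L.

1210 µg/L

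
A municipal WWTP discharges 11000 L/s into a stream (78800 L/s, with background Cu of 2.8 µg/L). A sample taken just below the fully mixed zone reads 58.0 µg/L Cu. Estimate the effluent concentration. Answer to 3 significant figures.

Mass balance: 78800·2.800 + 11000·Cₑ = 89800·58.00
→ Cₑ = (89800·58.00 − 78800·2.800) / 11000 = 453.4 µg/L.

453 µg/L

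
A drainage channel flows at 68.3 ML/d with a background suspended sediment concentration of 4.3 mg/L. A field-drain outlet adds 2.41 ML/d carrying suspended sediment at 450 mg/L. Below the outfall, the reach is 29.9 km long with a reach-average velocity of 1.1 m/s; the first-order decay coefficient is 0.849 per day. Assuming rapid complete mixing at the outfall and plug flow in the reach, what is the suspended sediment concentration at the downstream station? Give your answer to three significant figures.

14.9 mg/L

Mixed concentration C = ΣQC/ΣQ = (68.30·4.300 + 2.410·450.0) / 70.71 = 1378/70.71 = 19.49 mg/L.
Travel time t = 29.9·1000 / 1.1 = 27180 s = 7.551 h.
Applying C = C₀e^(−kt): 19.49 × 0.7656 = 14.92 mg/L.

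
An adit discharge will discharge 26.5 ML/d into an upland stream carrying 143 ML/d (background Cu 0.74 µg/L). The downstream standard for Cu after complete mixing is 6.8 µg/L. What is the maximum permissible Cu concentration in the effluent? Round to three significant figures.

At the limit, (Qr·Cr + Qe·Cₑ)/(Qr + Qe) = 6.8:
Cₑ = (169.5·6.8 − 143.0·0.7400) / 26.50 = 39.50 µg/L.

39.5 µg/L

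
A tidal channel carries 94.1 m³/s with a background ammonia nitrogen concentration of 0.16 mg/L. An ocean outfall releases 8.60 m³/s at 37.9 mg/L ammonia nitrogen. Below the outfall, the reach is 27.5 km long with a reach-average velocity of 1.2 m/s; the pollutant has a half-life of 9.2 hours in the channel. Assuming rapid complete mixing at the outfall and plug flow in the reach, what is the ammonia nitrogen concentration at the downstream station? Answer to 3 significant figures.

Mass balance: C = (94.10·0.1600 + 8.600·37.90) / 102.7 = 341.0/102.7 = 3.320 mg/L.
Travel time t = 27.5·1000 / 1.2 = 22920 s = 6.366 h.
Half-life 9.2 h → k = ln 2 / 9.2 = 0.07534 h⁻¹ = 1.808 d⁻¹.
Decay over the reach: 3.320·exp(−kt) = 3.320·0.6190 = 2.055 mg/L.

2.06 mg/L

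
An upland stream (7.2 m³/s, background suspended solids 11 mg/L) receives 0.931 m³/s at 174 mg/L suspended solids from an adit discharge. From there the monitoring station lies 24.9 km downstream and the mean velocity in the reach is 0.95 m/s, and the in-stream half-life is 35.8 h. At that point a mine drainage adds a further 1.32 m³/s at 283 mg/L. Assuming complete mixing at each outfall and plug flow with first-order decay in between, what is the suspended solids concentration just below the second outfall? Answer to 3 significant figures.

61.7 mg/L

After mixing, C = (7.200·11.00 + 0.9310·174.0) / 8.131 = 241.2/8.131 = 29.66 mg/L; combined flow 8.131 m³/s.
Travel time t = 24.9·1000 / 0.95 = 26210 s = 7.281 h.
Half-life 35.8 h → k = ln 2 / 35.8 = 0.01936 h⁻¹ = 0.4647 d⁻¹.
First-order decay: C = 29.66·exp(−k·t) = 29.66·0.8685 = 25.76 mg/L.
At the second outfall, C = (8.131·25.76 + 1.320·283.0) / (8.131 + 1.320) = 61.69 mg/L.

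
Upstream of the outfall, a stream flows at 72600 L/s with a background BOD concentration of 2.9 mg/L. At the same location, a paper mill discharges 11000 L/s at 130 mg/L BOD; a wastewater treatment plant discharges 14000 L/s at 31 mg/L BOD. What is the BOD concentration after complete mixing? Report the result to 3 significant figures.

21.3 mg/L

Flow-weighted average: C = (72600·2.900 + 11000·130.0 + 14000·31.00) / 97600 = 2075000/97600 = 21.26 mg/L.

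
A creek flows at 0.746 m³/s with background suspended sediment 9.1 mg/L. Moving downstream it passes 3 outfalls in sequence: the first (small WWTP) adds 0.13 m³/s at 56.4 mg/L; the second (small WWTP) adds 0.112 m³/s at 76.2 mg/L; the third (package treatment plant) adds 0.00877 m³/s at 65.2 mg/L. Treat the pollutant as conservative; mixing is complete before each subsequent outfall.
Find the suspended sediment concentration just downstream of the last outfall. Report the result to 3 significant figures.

Outfall 1: combined Q = 0.8760 m³/s; C = (0.7460·9.100 + 0.1300·56.40)/0.8760 = 16.12 mg/L.
Outfall 2: combined Q = 0.9880 m³/s; C = (0.8760·16.12 + 0.1120·76.20)/0.9880 = 22.93 mg/L.
Outfall 3: combined Q = 0.9968 m³/s; C = (0.9880·22.93 + 0.008770·65.20)/0.9968 = 23.30 mg/L.

23.3 mg/L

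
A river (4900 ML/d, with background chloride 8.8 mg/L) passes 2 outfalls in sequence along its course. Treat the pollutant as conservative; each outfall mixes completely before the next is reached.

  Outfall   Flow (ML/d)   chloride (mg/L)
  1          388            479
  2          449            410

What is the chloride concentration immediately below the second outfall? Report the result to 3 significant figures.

Outfall 1: combined Q = 5288 ML/d; C = (4900·8.800 + 388.0·479.0)/5288 = 43.30 mg/L.
Outfall 2: combined Q = 5737 ML/d; C = (5288·43.30 + 449.0·410.0)/5737 = 72.00 mg/L.

72.0 mg/L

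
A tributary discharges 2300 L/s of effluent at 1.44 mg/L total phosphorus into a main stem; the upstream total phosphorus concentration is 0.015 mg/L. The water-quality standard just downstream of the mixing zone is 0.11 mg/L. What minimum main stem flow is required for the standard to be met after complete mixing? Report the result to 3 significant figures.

32200 L/s

Set C_mix = 0.11: (Q·0.01500 + 2300·1.440) / (Q + 2300) = 0.11
→ Q = 2300·(1.440 − 0.11)/(0.11 − 0.01500) = 32200 L/s.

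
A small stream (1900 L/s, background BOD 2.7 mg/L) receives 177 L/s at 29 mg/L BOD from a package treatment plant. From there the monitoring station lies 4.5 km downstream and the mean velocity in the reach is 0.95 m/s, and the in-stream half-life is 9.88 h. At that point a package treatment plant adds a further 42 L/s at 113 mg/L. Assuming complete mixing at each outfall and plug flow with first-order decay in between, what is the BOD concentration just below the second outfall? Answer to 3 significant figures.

6.66 mg/L

Mixed concentration C = ΣQC/ΣQ = (1900·2.700 + 177.0·29.00) / 2077 = 10260/2077 = 4.941 mg/L; combined flow 2077 L/s.
Travel time t = 4.5·1000 / 0.95 = 4737 s = 1.316 h.
Half-life 9.88 h → k = ln 2 / 9.88 = 0.07016 h⁻¹ = 1.684 d⁻¹.
After decay, C = 4.941 × e^(−kt) = 4.941 × 0.9118 = 4.506 mg/L.
At the second outfall, C = (2077·4.506 + 42.00·113.0) / (2077 + 42.00) = 6.656 mg/L.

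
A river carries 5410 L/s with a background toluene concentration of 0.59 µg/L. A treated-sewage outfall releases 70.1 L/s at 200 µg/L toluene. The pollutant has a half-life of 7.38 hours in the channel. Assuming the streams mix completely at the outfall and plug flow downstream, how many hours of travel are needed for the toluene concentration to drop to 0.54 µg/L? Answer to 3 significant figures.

After mixing, C = (5410·0.5900 + 70.10·200.0) / 5480 = 17210/5480 = 3.141 µg/L.
Half-life 7.38 h → k = ln 2 / 7.38 = 0.09392 h⁻¹ = 2.254 d⁻¹.
3.141·exp(−k·t) = 0.54 → t = ln(3.141/0.54)/k = 67490 s = 18.75 h.

18.7 h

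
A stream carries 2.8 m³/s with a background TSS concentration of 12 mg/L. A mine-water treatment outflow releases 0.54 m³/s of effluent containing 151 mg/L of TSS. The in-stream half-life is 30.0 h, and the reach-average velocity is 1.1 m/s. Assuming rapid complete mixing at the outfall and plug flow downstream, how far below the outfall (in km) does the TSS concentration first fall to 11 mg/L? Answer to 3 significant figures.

196 km

Flow-weighted average: C = (2.800·12.00 + 0.5400·151.0) / 3.340 = 115.1/3.340 = 34.47 mg/L.
Half-life 30.0 h → k = ln 2 / 30.0 = 0.02310 h⁻¹ = 0.5545 d⁻¹.
Set 34.47·exp(−k·t) = 11 → t = ln(34.47/11)/k = 178000 s = 49.44 h.
Distance = v·t = 1.1·178000 = 195800 m = 195.8 km.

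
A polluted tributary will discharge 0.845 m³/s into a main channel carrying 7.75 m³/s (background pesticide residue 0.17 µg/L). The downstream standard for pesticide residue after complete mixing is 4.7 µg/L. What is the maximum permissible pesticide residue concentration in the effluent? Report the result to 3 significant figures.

46.2 µg/L

At the limit, (Qr·Cr + Qe·Cₑ)/(Qr + Qe) = 4.7:
Cₑ = (8.595·4.7 − 7.750·0.1700) / 0.8450 = 46.25 µg/L.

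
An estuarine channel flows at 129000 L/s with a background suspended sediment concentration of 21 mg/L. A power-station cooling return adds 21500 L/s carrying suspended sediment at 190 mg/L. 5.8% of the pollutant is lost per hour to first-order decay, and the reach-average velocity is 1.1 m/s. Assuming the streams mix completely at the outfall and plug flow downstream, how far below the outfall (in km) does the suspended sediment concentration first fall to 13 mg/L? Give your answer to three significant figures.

82.5 km

Mass balance: C = (129000·21.00 + 21500·190.0) / 150500 = 6794000/150500 = 45.14 mg/L.
5.8%/h lost → k = −ln(1 − 0.058) = 0.05975 h⁻¹.
Set 45.14·exp(−k·t) = 13 → t = ln(45.14/13)/k = 75010 s = 20.83 h.
Distance = v·t = 1.1·75010 = 82510 m = 82.51 km.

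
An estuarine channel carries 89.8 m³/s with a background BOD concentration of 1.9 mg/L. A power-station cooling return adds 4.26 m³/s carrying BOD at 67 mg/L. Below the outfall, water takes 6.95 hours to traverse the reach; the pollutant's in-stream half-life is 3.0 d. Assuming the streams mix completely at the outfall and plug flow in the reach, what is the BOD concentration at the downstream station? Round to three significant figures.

Flow-weighted average: C = (89.80·1.900 + 4.260·67.00) / 94.06 = 456.0/94.06 = 4.848 mg/L.
Half-life 3.0 d → k = ln 2 / 3.0 = 0.2310 d⁻¹.
Applying C = C₀e^(−kt): 4.848 × 0.9353 = 4.535 mg/L.

4.53 mg/L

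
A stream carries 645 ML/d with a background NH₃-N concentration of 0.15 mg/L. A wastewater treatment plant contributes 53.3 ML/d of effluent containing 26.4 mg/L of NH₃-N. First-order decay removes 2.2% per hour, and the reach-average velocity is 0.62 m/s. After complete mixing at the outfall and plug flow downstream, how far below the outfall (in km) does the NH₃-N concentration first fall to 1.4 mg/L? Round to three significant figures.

After mixing, C = (645.0·0.1500 + 53.30·26.40) / 698.3 = 1504/698.3 = 2.154 mg/L.
2.2%/h lost → k = −ln(1 − 0.022) = 0.02225 h⁻¹.
Set 2.154·exp(−k·t) = 1.4 → t = ln(2.154/1.4)/k = 69700 s = 19.36 h.
Distance = v·t = 0.62·69700 = 43210 m = 43.21 km.

43.2 km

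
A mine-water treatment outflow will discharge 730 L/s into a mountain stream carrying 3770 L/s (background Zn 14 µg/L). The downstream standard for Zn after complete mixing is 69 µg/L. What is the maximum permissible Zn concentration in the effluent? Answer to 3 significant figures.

353 µg/L

At the limit, (Qr·Cr + Qe·Cₑ)/(Qr + Qe) = 69:
Cₑ = (4500·69 − 3770·14.00) / 730.0 = 353.0 µg/L.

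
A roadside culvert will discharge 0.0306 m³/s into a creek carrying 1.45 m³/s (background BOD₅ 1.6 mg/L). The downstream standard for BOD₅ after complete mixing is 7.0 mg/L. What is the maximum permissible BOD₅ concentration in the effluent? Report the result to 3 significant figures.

At the limit, (Qr·Cr + Qe·Cₑ)/(Qr + Qe) = 7.0:
Cₑ = (1.481·7.0 − 1.450·1.600) / 0.03060 = 262.9 mg/L.

263 mg/L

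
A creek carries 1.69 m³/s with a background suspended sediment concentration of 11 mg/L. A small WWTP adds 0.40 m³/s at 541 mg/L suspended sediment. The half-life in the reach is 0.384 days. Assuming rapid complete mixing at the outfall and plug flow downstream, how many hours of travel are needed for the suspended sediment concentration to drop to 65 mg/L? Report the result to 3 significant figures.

7.29 h

Mass balance: C = (1.690·11.00 + 0.4000·541.0) / 2.090 = 235.0/2.090 = 112.4 mg/L.
Half-life 0.384 d → k = ln 2 / 0.384 = 1.805 d⁻¹.
112.4·exp(−k·t) = 65 → t = ln(112.4/65)/k = 26230 s = 7.286 h.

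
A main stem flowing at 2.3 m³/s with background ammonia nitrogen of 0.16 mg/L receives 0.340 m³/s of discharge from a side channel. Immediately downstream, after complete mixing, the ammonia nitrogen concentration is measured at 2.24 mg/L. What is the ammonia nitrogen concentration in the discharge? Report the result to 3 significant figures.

16.3 mg/L

Mass balance: 2.300·0.1600 + 0.3400·Cₑ = 2.640·2.240
→ Cₑ = (2.640·2.240 − 2.300·0.1600) / 0.3400 = 16.31 mg/L.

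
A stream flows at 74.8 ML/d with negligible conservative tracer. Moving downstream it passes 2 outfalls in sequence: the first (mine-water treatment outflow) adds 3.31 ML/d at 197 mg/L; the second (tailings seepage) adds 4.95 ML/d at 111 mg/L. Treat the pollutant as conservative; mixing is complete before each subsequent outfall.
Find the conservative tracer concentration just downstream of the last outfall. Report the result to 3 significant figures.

14.5 mg/L

After outfall 1: Q = 74.80 + 3.310 = 78.11 ML/d; C = (74.80·0 + 3.310·197.0)/78.11 = 8.348 mg/L.
After outfall 2: Q = 78.11 + 4.950 = 83.06 ML/d; C = (78.11·8.348 + 4.950·111.0)/83.06 = 14.47 mg/L.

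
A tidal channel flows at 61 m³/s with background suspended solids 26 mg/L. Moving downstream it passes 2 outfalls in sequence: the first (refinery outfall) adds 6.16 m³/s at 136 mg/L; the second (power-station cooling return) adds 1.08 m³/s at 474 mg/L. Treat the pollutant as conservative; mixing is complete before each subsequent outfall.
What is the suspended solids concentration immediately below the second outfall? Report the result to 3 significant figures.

43.0 mg/L

Outfall 1: combined Q = 67.16 m³/s; C = (61.00·26.00 + 6.160·136.0)/67.16 = 36.09 mg/L.
Outfall 2: combined Q = 68.24 m³/s; C = (67.16·36.09 + 1.080·474.0)/68.24 = 43.02 mg/L.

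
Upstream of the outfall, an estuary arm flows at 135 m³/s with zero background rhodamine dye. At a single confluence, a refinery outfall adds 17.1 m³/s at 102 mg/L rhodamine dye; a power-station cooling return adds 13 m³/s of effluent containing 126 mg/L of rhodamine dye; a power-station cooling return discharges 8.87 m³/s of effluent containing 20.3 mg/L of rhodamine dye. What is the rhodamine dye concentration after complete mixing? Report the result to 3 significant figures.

20.5 mg/L

After mixing, C = (135.0·0 + 17.10·102.0 + 13.00·126.0 + 8.870·20.30) / 174.0 = 3562/174.0 = 20.48 mg/L.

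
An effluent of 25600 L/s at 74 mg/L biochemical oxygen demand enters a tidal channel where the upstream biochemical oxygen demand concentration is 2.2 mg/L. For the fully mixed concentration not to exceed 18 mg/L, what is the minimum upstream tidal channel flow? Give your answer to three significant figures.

90700 L/s

Set C_mix = 18: (Q·2.200 + 25600·74.00) / (Q + 25600) = 18
→ Q = 25600·(74.00 − 18)/(18 − 2.200) = 90730 L/s.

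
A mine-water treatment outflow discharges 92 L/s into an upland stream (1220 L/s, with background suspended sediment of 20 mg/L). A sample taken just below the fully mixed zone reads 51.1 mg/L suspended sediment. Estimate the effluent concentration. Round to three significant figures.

Mass balance: 1220·20.00 + 92.00·Cₑ = 1312·51.10
→ Cₑ = (1312·51.10 − 1220·20.00) / 92.00 = 463.5 mg/L.

464 mg/L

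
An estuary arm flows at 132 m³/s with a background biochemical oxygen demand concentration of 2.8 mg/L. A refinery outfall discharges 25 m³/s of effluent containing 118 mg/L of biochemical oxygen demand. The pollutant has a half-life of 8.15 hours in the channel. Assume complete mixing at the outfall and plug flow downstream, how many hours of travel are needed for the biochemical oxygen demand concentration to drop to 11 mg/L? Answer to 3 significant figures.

7.68 h

After mixing, C = (132.0·2.800 + 25.00·118.0) / 157.0 = 3320/157.0 = 21.14 mg/L.
Half-life 8.15 h → k = ln 2 / 8.15 = 0.08505 h⁻¹ = 2.041 d⁻¹.
21.14·exp(−k·t) = 11 → t = ln(21.14/11)/k = 27660 s = 7.683 h.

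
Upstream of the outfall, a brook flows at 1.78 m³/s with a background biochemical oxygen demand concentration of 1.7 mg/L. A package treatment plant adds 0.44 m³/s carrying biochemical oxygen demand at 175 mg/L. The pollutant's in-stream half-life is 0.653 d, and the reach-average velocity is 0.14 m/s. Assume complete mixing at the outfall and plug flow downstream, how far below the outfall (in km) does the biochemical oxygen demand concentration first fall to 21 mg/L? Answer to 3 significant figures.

6.16 km

Conservation of mass: C = (1.780·1.700 + 0.4400·175.0) / 2.220 = 80.03/2.220 = 36.05 mg/L.
Half-life 0.653 d → k = ln 2 / 0.653 = 1.061 d⁻¹.
Set 36.05·exp(−k·t) = 21 → t = ln(36.05/21)/k = 43980 s = 12.22 h.
Distance = v·t = 0.14·43980 = 6157 m = 6.157 km.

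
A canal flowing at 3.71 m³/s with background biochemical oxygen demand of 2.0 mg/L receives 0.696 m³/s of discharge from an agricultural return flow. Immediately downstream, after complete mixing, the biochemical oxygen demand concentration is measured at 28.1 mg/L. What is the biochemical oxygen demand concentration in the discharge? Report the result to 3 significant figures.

Mass balance: 3.710·2.000 + 0.6960·Cₑ = 4.406·28.10
→ Cₑ = (4.406·28.10 − 3.710·2.000) / 0.6960 = 167.2 mg/L.

167 mg/L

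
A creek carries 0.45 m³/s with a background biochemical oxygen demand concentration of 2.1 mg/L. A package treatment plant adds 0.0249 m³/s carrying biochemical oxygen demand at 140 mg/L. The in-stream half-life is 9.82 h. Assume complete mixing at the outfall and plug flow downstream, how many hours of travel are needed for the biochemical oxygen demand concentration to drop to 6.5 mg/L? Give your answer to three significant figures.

Mixed concentration C = ΣQC/ΣQ = (0.4500·2.100 + 0.02490·140.0) / 0.4749 = 4.431/0.4749 = 9.330 mg/L.
Half-life 9.82 h → k = ln 2 / 9.82 = 0.07059 h⁻¹ = 1.694 d⁻¹.
9.330·exp(−k·t) = 6.5 → t = ln(9.330/6.5)/k = 18440 s = 5.121 h.

5.12 h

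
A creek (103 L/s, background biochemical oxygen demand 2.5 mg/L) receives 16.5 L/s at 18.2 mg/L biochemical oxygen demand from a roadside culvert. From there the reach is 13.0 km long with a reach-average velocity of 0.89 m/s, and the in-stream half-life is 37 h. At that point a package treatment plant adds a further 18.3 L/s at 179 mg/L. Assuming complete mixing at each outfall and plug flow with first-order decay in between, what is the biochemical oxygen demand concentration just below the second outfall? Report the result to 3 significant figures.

Conservation of mass: C = (103.0·2.500 + 16.50·18.20) / 119.5 = 557.8/119.5 = 4.668 mg/L; combined flow 119.5 L/s.
Travel time t = 13.0·1000 / 0.89 = 14610 s = 4.057 h.
Half-life 37 h → k = ln 2 / 37 = 0.01873 h⁻¹ = 0.4496 d⁻¹.
First-order decay: C = 4.668·exp(−k·t) = 4.668·0.9268 = 4.326 mg/L.
Second outfall: C = (119.5·4.326 + 18.30·179.0)/137.8 = 27.52 mg/L.

27.5 mg/L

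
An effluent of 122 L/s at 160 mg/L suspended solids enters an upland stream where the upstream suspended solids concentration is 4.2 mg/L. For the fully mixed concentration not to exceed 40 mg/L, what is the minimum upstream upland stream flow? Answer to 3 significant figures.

409 L/s

Set C_mix = 40: (Q·4.200 + 122.0·160.0) / (Q + 122.0) = 40
→ Q = 122.0·(160.0 − 40)/(40 − 4.200) = 408.9 L/s.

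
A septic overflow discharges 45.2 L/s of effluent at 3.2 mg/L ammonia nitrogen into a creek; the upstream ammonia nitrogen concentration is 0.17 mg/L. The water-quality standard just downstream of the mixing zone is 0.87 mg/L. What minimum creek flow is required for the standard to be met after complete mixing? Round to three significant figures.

Set C_mix = 0.87: (Q·0.1700 + 45.20·3.200) / (Q + 45.20) = 0.87
→ Q = 45.20·(3.200 − 0.87)/(0.87 − 0.1700) = 150.5 L/s.

150 L/s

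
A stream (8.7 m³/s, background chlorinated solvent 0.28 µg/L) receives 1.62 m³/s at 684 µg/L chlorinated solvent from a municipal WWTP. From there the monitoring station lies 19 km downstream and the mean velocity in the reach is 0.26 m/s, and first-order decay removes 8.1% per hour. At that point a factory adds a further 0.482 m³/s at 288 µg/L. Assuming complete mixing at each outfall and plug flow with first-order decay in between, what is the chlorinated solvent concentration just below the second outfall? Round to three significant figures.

31.4 µg/L

Conservation of mass: C = (8.700·0.2800 + 1.620·684.0) / 10.32 = 1111/10.32 = 107.6 µg/L; combined flow 10.32 m³/s.
Travel time t = 19·1000 / 0.26 = 73080 s = 20.30 h.
8.1%/h lost → k = −ln(1 − 0.081) = 0.08447 h⁻¹.
First-order decay: C = 107.6·exp(−k·t) = 107.6·0.1800 = 19.37 µg/L.
Second outfall: C = (10.32·19.37 + 0.4820·288.0)/10.80 = 31.36 µg/L.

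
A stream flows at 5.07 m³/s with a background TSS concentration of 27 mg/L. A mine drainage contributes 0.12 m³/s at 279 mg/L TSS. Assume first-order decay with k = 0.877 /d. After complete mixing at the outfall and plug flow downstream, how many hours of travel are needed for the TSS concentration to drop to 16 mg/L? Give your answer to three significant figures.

19.7 h

After mixing, C = (5.070·27.00 + 0.1200·279.0) / 5.190 = 170.4/5.190 = 32.83 mg/L.
32.83·exp(−k·t) = 16 → t = ln(32.83/16)/k = 70800 s = 19.67 h.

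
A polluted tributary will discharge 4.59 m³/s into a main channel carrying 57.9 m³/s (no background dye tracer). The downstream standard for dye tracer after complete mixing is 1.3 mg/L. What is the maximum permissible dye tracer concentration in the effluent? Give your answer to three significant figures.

At the limit, (Qr·Cr + Qe·Cₑ)/(Qr + Qe) = 1.3:
Cₑ = (62.49·1.3 − 57.90·0) / 4.590 = 17.70 mg/L.

17.7 mg/L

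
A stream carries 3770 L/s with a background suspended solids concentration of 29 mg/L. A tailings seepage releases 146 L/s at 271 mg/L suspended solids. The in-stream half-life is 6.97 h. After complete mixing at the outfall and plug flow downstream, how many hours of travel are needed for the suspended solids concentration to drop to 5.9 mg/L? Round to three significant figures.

Mixed concentration C = ΣQC/ΣQ = (3770·29.00 + 146.0·271.0) / 3916 = 148900/3916 = 38.02 mg/L.
Half-life 6.97 h → k = ln 2 / 6.97 = 0.09945 h⁻¹ = 2.387 d⁻¹.
38.02·exp(−k·t) = 5.9 → t = ln(38.02/5.9)/k = 67450 s = 18.74 h.

18.7 h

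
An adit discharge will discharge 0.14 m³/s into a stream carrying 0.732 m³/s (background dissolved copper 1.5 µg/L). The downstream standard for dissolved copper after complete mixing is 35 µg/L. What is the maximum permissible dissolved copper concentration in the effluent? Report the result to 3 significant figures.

At the limit, (Qr·Cr + Qe·Cₑ)/(Qr + Qe) = 35:
Cₑ = (0.8720·35 − 0.7320·1.500) / 0.1400 = 210.2 µg/L.

210 µg/L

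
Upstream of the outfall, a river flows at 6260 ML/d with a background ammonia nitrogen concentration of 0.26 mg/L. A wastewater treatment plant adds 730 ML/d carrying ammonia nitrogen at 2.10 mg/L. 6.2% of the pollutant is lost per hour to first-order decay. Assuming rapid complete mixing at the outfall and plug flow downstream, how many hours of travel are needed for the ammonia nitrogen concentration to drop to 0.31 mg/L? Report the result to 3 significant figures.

After mixing, C = (6260·0.2600 + 730.0·2.100) / 6990 = 3161/6990 = 0.4522 mg/L.
6.2%/h lost → k = −ln(1 − 0.062) = 0.06401 h⁻¹.
0.4522·exp(−k·t) = 0.31 → t = ln(0.4522/0.31)/k = 21230 s = 5.897 h.

5.90 h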